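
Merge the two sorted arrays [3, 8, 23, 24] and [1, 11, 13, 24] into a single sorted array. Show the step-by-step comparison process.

Merging process:

Compare 3 vs 1: take 1 from right. Merged: [1]
Compare 3 vs 11: take 3 from left. Merged: [1, 3]
Compare 8 vs 11: take 8 from left. Merged: [1, 3, 8]
Compare 23 vs 11: take 11 from right. Merged: [1, 3, 8, 11]
Compare 23 vs 13: take 13 from right. Merged: [1, 3, 8, 11, 13]
Compare 23 vs 24: take 23 from left. Merged: [1, 3, 8, 11, 13, 23]
Compare 24 vs 24: take 24 from left. Merged: [1, 3, 8, 11, 13, 23, 24]
Append remaining from right: [24]. Merged: [1, 3, 8, 11, 13, 23, 24, 24]

Final merged array: [1, 3, 8, 11, 13, 23, 24, 24]
Total comparisons: 7

The merged array is [1, 3, 8, 11, 13, 23, 24, 24], requiring 7 comparisons. The merge step runs in O(n) time where n is the total number of elements.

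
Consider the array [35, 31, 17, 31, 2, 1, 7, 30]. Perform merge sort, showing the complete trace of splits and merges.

Merge sort trace:

Split: [35, 31, 17, 31, 2, 1, 7, 30] -> [35, 31, 17, 31] and [2, 1, 7, 30]
  Split: [35, 31, 17, 31] -> [35, 31] and [17, 31]
    Split: [35, 31] -> [35] and [31]
    Merge: [35] + [31] -> [31, 35]
    Split: [17, 31] -> [17] and [31]
    Merge: [17] + [31] -> [17, 31]
  Merge: [31, 35] + [17, 31] -> [17, 31, 31, 35]
  Split: [2, 1, 7, 30] -> [2, 1] and [7, 30]
    Split: [2, 1] -> [2] and [1]
    Merge: [2] + [1] -> [1, 2]
    Split: [7, 30] -> [7] and [30]
    Merge: [7] + [30] -> [7, 30]
  Merge: [1, 2] + [7, 30] -> [1, 2, 7, 30]
Merge: [17, 31, 31, 35] + [1, 2, 7, 30] -> [1, 2, 7, 17, 30, 31, 31, 35]

Final sorted array: [1, 2, 7, 17, 30, 31, 31, 35]

The merge sort proceeds by recursively splitting the array and merging sorted halves.
After all merges, the sorted array is [1, 2, 7, 17, 30, 31, 31, 35].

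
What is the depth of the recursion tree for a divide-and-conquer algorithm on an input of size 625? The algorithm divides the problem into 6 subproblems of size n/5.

For divide and conquer with division factor 5:

Problem sizes at each level:
Level 0: 625
Level 1: 125
Level 2: 25
Level 3: 5
Level 4: 1

The root is level 0 and the size-1 base case is level 4 (the tree spans levels 0 through 4, i.e. 5 levels counting the root), so the depth is the number of divisions: log_5(625) = 4

The recursion tree depth is log_5(625) = 4. At each level, the problem size is divided by 5, so it takes 4 divisions to reduce to a base case of size 1. The algorithm makes 6 recursive calls at each level.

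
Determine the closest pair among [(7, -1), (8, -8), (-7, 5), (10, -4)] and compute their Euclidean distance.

Computing all pairwise distances among 4 points:

d((7, -1), (8, -8)) = 7.0711
d((7, -1), (-7, 5)) = 15.2315
d((7, -1), (10, -4)) = 4.2426 <-- minimum
d((8, -8), (-7, 5)) = 19.8494
d((8, -8), (10, -4)) = 4.4721
d((-7, 5), (10, -4)) = 19.2354

Closest pair: (7, -1) and (10, -4) with distance 4.2426

The closest pair is (7, -1) and (10, -4) with Euclidean distance 4.2426. For 4 points, brute-force pairwise comparison is shown above. For large n, the divide-and-conquer algorithm (sort by x, recurse on halves, check the dividing strip) achieves O(n log n).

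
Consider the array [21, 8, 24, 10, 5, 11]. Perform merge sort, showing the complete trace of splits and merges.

Merge sort trace:

Split: [21, 8, 24, 10, 5, 11] -> [21, 8, 24] and [10, 5, 11]
  Split: [21, 8, 24] -> [21] and [8, 24]
    Split: [8, 24] -> [8] and [24]
    Merge: [8] + [24] -> [8, 24]
  Merge: [21] + [8, 24] -> [8, 21, 24]
  Split: [10, 5, 11] -> [10] and [5, 11]
    Split: [5, 11] -> [5] and [11]
    Merge: [5] + [11] -> [5, 11]
  Merge: [10] + [5, 11] -> [5, 10, 11]
Merge: [8, 21, 24] + [5, 10, 11] -> [5, 8, 10, 11, 21, 24]

Final sorted array: [5, 8, 10, 11, 21, 24]

The merge sort proceeds by recursively splitting the array and merging sorted halves.
After all merges, the sorted array is [5, 8, 10, 11, 21, 24].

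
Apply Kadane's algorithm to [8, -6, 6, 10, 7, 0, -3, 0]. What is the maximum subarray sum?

Using Kadane's algorithm on [8, -6, 6, 10, 7, 0, -3, 0]:

Scanning through the array:
Position 1 (value -6): max_ending_here = 2, max_so_far = 8
Position 2 (value 6): max_ending_here = 8, max_so_far = 8
Position 3 (value 10): max_ending_here = 18, max_so_far = 18
Position 4 (value 7): max_ending_here = 25, max_so_far = 25
Position 5 (value 0): max_ending_here = 25, max_so_far = 25
Position 6 (value -3): max_ending_here = 22, max_so_far = 25
Position 7 (value 0): max_ending_here = 22, max_so_far = 25

Maximum subarray: [8, -6, 6, 10, 7]
Maximum sum: 25

The maximum subarray is [8, -6, 6, 10, 7] with sum 25. This subarray runs from index 0 to index 4.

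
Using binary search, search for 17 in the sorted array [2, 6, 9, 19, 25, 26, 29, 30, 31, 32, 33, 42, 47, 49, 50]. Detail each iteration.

Binary search for 17 in [2, 6, 9, 19, 25, 26, 29, 30, 31, 32, 33, 42, 47, 49, 50]:

lo=0, hi=14, mid=7, arr[mid]=30 -> 30 > 17, search left half
lo=0, hi=6, mid=3, arr[mid]=19 -> 19 > 17, search left half
lo=0, hi=2, mid=1, arr[mid]=6 -> 6 < 17, search right half
lo=2, hi=2, mid=2, arr[mid]=9 -> 9 < 17, search right half
lo=3 > hi=2, target 17 not found

Binary search determines that 17 is not in the array after 4 comparisons. The search space was exhausted without finding the target.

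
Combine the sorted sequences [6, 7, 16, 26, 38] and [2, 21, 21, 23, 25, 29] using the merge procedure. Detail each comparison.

Merging process:

Compare 6 vs 2: take 2 from right. Merged: [2]
Compare 6 vs 21: take 6 from left. Merged: [2, 6]
Compare 7 vs 21: take 7 from left. Merged: [2, 6, 7]
Compare 16 vs 21: take 16 from left. Merged: [2, 6, 7, 16]
Compare 26 vs 21: take 21 from right. Merged: [2, 6, 7, 16, 21]
Compare 26 vs 21: take 21 from right. Merged: [2, 6, 7, 16, 21, 21]
Compare 26 vs 23: take 23 from right. Merged: [2, 6, 7, 16, 21, 21, 23]
Compare 26 vs 25: take 25 from right. Merged: [2, 6, 7, 16, 21, 21, 23, 25]
Compare 26 vs 29: take 26 from left. Merged: [2, 6, 7, 16, 21, 21, 23, 25, 26]
Compare 38 vs 29: take 29 from right. Merged: [2, 6, 7, 16, 21, 21, 23, 25, 26, 29]
Append remaining from left: [38]. Merged: [2, 6, 7, 16, 21, 21, 23, 25, 26, 29, 38]

Final merged array: [2, 6, 7, 16, 21, 21, 23, 25, 26, 29, 38]
Total comparisons: 10

The merged array is [2, 6, 7, 16, 21, 21, 23, 25, 26, 29, 38], requiring 10 comparisons. The merge step runs in O(n) time where n is the total number of elements.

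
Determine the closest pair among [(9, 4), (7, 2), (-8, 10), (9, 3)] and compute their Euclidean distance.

Computing all pairwise distances among 4 points:

d((9, 4), (7, 2)) = 2.8284
d((9, 4), (-8, 10)) = 18.0278
d((9, 4), (9, 3)) = 1.0 <-- minimum
d((7, 2), (-8, 10)) = 17.0
d((7, 2), (9, 3)) = 2.2361
d((-8, 10), (9, 3)) = 18.3848

Closest pair: (9, 4) and (9, 3) with distance 1.0

The closest pair is (9, 4) and (9, 3) with Euclidean distance 1.0. For 4 points, brute-force pairwise comparison is shown above. For large n, the divide-and-conquer algorithm (sort by x, recurse on halves, check the dividing strip) achieves O(n log n).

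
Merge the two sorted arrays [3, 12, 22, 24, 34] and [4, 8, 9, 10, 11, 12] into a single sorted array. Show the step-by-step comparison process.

Merging process:

Compare 3 vs 4: take 3 from left. Merged: [3]
Compare 12 vs 4: take 4 from right. Merged: [3, 4]
Compare 12 vs 8: take 8 from right. Merged: [3, 4, 8]
Compare 12 vs 9: take 9 from right. Merged: [3, 4, 8, 9]
Compare 12 vs 10: take 10 from right. Merged: [3, 4, 8, 9, 10]
Compare 12 vs 11: take 11 from right. Merged: [3, 4, 8, 9, 10, 11]
Compare 12 vs 12: take 12 from left. Merged: [3, 4, 8, 9, 10, 11, 12]
Compare 22 vs 12: take 12 from right. Merged: [3, 4, 8, 9, 10, 11, 12, 12]
Append remaining from left: [22, 24, 34]. Merged: [3, 4, 8, 9, 10, 11, 12, 12, 22, 24, 34]

Final merged array: [3, 4, 8, 9, 10, 11, 12, 12, 22, 24, 34]
Total comparisons: 8

The merged array is [3, 4, 8, 9, 10, 11, 12, 12, 22, 24, 34], requiring 8 comparisons. The merge step runs in O(n) time where n is the total number of elements.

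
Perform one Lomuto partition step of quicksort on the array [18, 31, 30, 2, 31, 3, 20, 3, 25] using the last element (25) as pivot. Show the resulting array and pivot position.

Lomuto partition with pivot = 25:

Initial array: [18, 31, 30, 2, 31, 3, 20, 3, 25]

arr[0]=18 <= 25: swap with position 0, array becomes [18, 31, 30, 2, 31, 3, 20, 3, 25]
arr[1]=31 > 25: no swap
arr[2]=30 > 25: no swap
arr[3]=2 <= 25: swap with position 1, array becomes [18, 2, 30, 31, 31, 3, 20, 3, 25]
arr[4]=31 > 25: no swap
arr[5]=3 <= 25: swap with position 2, array becomes [18, 2, 3, 31, 31, 30, 20, 3, 25]
arr[6]=20 <= 25: swap with position 3, array becomes [18, 2, 3, 20, 31, 30, 31, 3, 25]
arr[7]=3 <= 25: swap with position 4, array becomes [18, 2, 3, 20, 3, 30, 31, 31, 25]

Place pivot at position 5: [18, 2, 3, 20, 3, 25, 31, 31, 30]
Pivot position: 5

After partitioning with pivot 25, the array becomes [18, 2, 3, 20, 3, 25, 31, 31, 30]. The pivot is placed at index 5. All elements to the left of the pivot are <= 25, and all elements to the right are > 25.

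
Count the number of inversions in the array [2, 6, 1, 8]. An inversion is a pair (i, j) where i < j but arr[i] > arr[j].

Finding inversions in [2, 6, 1, 8]:

(0, 2): arr[0]=2 > arr[2]=1
(1, 2): arr[1]=6 > arr[2]=1

Total inversions: 2

The array has 2 inversion(s): (0,2), (1,2). Each pair (i,j) satisfies i < j and arr[i] > arr[j].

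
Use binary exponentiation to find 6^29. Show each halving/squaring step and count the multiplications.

Computing 6^29 by squaring (build up from 6^1; each line after the first costs one multiplication):

6^1 = 6
6^2 = (6^1)^2 = 6^2 = 36
6^3 = 6 * 6^2 = 6 * 36 = 216
6^6 = (6^3)^2 = 216^2 = 46656
6^7 = 6 * 6^6 = 6 * 46656 = 279936
6^14 = (6^7)^2 = 279936^2 = 78364164096
6^28 = (6^14)^2 = 78364164096^2 = 6140942214464815497216
6^29 = 6 * 6^28 = 6 * 6140942214464815497216 = 36845653286788892983296

Result: 36845653286788892983296
Multiplications needed: 7 (7 lines after 6^1)

6^29 = 36845653286788892983296. Using exponentiation by squaring, this requires 7 multiplications. The key idea: if the exponent is even, square the half-power; if odd, multiply by the base once.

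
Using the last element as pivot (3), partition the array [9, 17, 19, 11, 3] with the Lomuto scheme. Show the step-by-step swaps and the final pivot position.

Lomuto partition with pivot = 3:

Initial array: [9, 17, 19, 11, 3]

arr[0]=9 > 3: no swap
arr[1]=17 > 3: no swap
arr[2]=19 > 3: no swap
arr[3]=11 > 3: no swap

Place pivot at position 0: [3, 17, 19, 11, 9]
Pivot position: 0

After partitioning with pivot 3, the array becomes [3, 17, 19, 11, 9]. The pivot is placed at index 0. All elements to the left of the pivot are <= 3, and all elements to the right are > 3.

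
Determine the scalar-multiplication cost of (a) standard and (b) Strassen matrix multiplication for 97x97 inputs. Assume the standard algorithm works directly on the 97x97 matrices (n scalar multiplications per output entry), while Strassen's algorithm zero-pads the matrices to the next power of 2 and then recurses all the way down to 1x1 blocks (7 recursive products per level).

Matrix multiplication for 97x97 matrices:

Strassen's algorithm requires power-of-2 dimensions. Pad 97x97 to 128x128 (next power of 2).

Standard algorithm: 97^3 = 912673 multiplications
Strassen's algorithm: 7^(log2(128)) = 7^7 = 823543 multiplications
Savings: 912673 - 823543 = 89130 multiplications

Standard: 912673 multiplications (97^3). Strassen: 823543 multiplications (7^7, after padding to 128x128). Strassen reduces 8 recursive multiplications to 7 at each level.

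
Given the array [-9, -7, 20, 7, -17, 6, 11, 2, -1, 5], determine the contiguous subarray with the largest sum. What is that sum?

Using Kadane's algorithm on [-9, -7, 20, 7, -17, 6, 11, 2, -1, 5]:

Scanning through the array:
Position 1 (value -7): max_ending_here = -7, max_so_far = -7
Position 2 (value 20): max_ending_here = 20, max_so_far = 20
Position 3 (value 7): max_ending_here = 27, max_so_far = 27
Position 4 (value -17): max_ending_here = 10, max_so_far = 27
Position 5 (value 6): max_ending_here = 16, max_so_far = 27
Position 6 (value 11): max_ending_here = 27, max_so_far = 27
Position 7 (value 2): max_ending_here = 29, max_so_far = 29
Position 8 (value -1): max_ending_here = 28, max_so_far = 29
Position 9 (value 5): max_ending_here = 33, max_so_far = 33

Maximum subarray: [20, 7, -17, 6, 11, 2, -1, 5]
Maximum sum: 33

The maximum subarray is [20, 7, -17, 6, 11, 2, -1, 5] with sum 33. This subarray runs from index 2 to index 9.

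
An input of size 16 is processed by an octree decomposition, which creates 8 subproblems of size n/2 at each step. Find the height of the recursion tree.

For divide and conquer with division factor 2:

Problem sizes at each level:
Level 0: 16
Level 1: 8
Level 2: 4
Level 3: 2
Level 4: 1

The root is level 0 and the size-1 base case is level 4 (the tree spans levels 0 through 4, i.e. 5 levels counting the root), so the depth is the number of divisions: log_2(16) = 4

The recursion tree depth is log_2(16) = 4. At each level, the problem size is divided by 2, so it takes 4 divisions to reduce to a base case of size 1. The algorithm makes 8 recursive calls at each level.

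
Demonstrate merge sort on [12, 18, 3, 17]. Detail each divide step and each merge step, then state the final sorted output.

Merge sort trace:

Split: [12, 18, 3, 17] -> [12, 18] and [3, 17]
  Split: [12, 18] -> [12] and [18]
  Merge: [12] + [18] -> [12, 18]
  Split: [3, 17] -> [3] and [17]
  Merge: [3] + [17] -> [3, 17]
Merge: [12, 18] + [3, 17] -> [3, 12, 17, 18]

Final sorted array: [3, 12, 17, 18]

The merge sort proceeds by recursively splitting the array and merging sorted halves.
After all merges, the sorted array is [3, 12, 17, 18].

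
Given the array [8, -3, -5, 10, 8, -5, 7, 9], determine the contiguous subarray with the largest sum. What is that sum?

Using Kadane's algorithm on [8, -3, -5, 10, 8, -5, 7, 9]:

Scanning through the array:
Position 1 (value -3): max_ending_here = 5, max_so_far = 8
Position 2 (value -5): max_ending_here = 0, max_so_far = 8
Position 3 (value 10): max_ending_here = 10, max_so_far = 10
Position 4 (value 8): max_ending_here = 18, max_so_far = 18
Position 5 (value -5): max_ending_here = 13, max_so_far = 18
Position 6 (value 7): max_ending_here = 20, max_so_far = 20
Position 7 (value 9): max_ending_here = 29, max_so_far = 29

Maximum subarray: [8, -3, -5, 10, 8, -5, 7, 9]
Maximum sum: 29

The maximum subarray is [8, -3, -5, 10, 8, -5, 7, 9] with sum 29. This subarray runs from index 0 to index 7.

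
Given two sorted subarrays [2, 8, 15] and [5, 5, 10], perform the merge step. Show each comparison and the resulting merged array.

Merging process:

Compare 2 vs 5: take 2 from left. Merged: [2]
Compare 8 vs 5: take 5 from right. Merged: [2, 5]
Compare 8 vs 5: take 5 from right. Merged: [2, 5, 5]
Compare 8 vs 10: take 8 from left. Merged: [2, 5, 5, 8]
Compare 15 vs 10: take 10 from right. Merged: [2, 5, 5, 8, 10]
Append remaining from left: [15]. Merged: [2, 5, 5, 8, 10, 15]

Final merged array: [2, 5, 5, 8, 10, 15]
Total comparisons: 5

The merged array is [2, 5, 5, 8, 10, 15], requiring 5 comparisons. The merge step runs in O(n) time where n is the total number of elements.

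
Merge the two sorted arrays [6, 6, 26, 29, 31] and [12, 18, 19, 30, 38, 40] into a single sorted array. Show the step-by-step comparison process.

Merging process:

Compare 6 vs 12: take 6 from left. Merged: [6]
Compare 6 vs 12: take 6 from left. Merged: [6, 6]
Compare 26 vs 12: take 12 from right. Merged: [6, 6, 12]
Compare 26 vs 18: take 18 from right. Merged: [6, 6, 12, 18]
Compare 26 vs 19: take 19 from right. Merged: [6, 6, 12, 18, 19]
Compare 26 vs 30: take 26 from left. Merged: [6, 6, 12, 18, 19, 26]
Compare 29 vs 30: take 29 from left. Merged: [6, 6, 12, 18, 19, 26, 29]
Compare 31 vs 30: take 30 from right. Merged: [6, 6, 12, 18, 19, 26, 29, 30]
Compare 31 vs 38: take 31 from left. Merged: [6, 6, 12, 18, 19, 26, 29, 30, 31]
Append remaining from right: [38, 40]. Merged: [6, 6, 12, 18, 19, 26, 29, 30, 31, 38, 40]

Final merged array: [6, 6, 12, 18, 19, 26, 29, 30, 31, 38, 40]
Total comparisons: 9

The merged array is [6, 6, 12, 18, 19, 26, 29, 30, 31, 38, 40], requiring 9 comparisons. The merge step runs in O(n) time where n is the total number of elements.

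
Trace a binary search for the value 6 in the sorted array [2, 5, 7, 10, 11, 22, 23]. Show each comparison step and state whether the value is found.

Binary search for 6 in [2, 5, 7, 10, 11, 22, 23]:

lo=0, hi=6, mid=3, arr[mid]=10 -> 10 > 6, search left half
lo=0, hi=2, mid=1, arr[mid]=5 -> 5 < 6, search right half
lo=2, hi=2, mid=2, arr[mid]=7 -> 7 > 6, search left half
lo=2 > hi=1, target 6 not found

Binary search determines that 6 is not in the array after 3 comparisons. The search space was exhausted without finding the target.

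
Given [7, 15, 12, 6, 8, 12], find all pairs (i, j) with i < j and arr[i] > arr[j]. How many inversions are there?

Finding inversions in [7, 15, 12, 6, 8, 12]:

(0, 3): arr[0]=7 > arr[3]=6
(1, 2): arr[1]=15 > arr[2]=12
(1, 3): arr[1]=15 > arr[3]=6
(1, 4): arr[1]=15 > arr[4]=8
(1, 5): arr[1]=15 > arr[5]=12
(2, 3): arr[2]=12 > arr[3]=6
(2, 4): arr[2]=12 > arr[4]=8

Total inversions: 7

The array has 7 inversion(s): (0,3), (1,2), (1,3), (1,4), (1,5), (2,3), (2,4). Each pair (i,j) satisfies i < j and arr[i] > arr[j].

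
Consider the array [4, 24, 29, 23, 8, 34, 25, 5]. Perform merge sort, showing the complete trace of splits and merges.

Merge sort trace:

Split: [4, 24, 29, 23, 8, 34, 25, 5] -> [4, 24, 29, 23] and [8, 34, 25, 5]
  Split: [4, 24, 29, 23] -> [4, 24] and [29, 23]
    Split: [4, 24] -> [4] and [24]
    Merge: [4] + [24] -> [4, 24]
    Split: [29, 23] -> [29] and [23]
    Merge: [29] + [23] -> [23, 29]
  Merge: [4, 24] + [23, 29] -> [4, 23, 24, 29]
  Split: [8, 34, 25, 5] -> [8, 34] and [25, 5]
    Split: [8, 34] -> [8] and [34]
    Merge: [8] + [34] -> [8, 34]
    Split: [25, 5] -> [25] and [5]
    Merge: [25] + [5] -> [5, 25]
  Merge: [8, 34] + [5, 25] -> [5, 8, 25, 34]
Merge: [4, 23, 24, 29] + [5, 8, 25, 34] -> [4, 5, 8, 23, 24, 25, 29, 34]

Final sorted array: [4, 5, 8, 23, 24, 25, 29, 34]

The merge sort proceeds by recursively splitting the array and merging sorted halves.
After all merges, the sorted array is [4, 5, 8, 23, 24, 25, 29, 34].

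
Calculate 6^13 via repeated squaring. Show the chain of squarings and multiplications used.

Computing 6^13 by squaring (build up from 6^1; each line after the first costs one multiplication):

6^1 = 6
6^2 = (6^1)^2 = 6^2 = 36
6^3 = 6 * 6^2 = 6 * 36 = 216
6^6 = (6^3)^2 = 216^2 = 46656
6^12 = (6^6)^2 = 46656^2 = 2176782336
6^13 = 6 * 6^12 = 6 * 2176782336 = 13060694016

Result: 13060694016
Multiplications needed: 5 (5 lines after 6^1)

6^13 = 13060694016. Using exponentiation by squaring, this requires 5 multiplications. The key idea: if the exponent is even, square the half-power; if odd, multiply by the base once.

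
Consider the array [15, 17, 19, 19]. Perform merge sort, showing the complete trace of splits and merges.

Merge sort trace:

Split: [15, 17, 19, 19] -> [15, 17] and [19, 19]
  Split: [15, 17] -> [15] and [17]
  Merge: [15] + [17] -> [15, 17]
  Split: [19, 19] -> [19] and [19]
  Merge: [19] + [19] -> [19, 19]
Merge: [15, 17] + [19, 19] -> [15, 17, 19, 19]

Final sorted array: [15, 17, 19, 19]

The merge sort proceeds by recursively splitting the array and merging sorted halves.
After all merges, the sorted array is [15, 17, 19, 19].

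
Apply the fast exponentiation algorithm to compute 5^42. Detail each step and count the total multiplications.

Computing 5^42 by squaring (build up from 5^1; each line after the first costs one multiplication):

5^1 = 5
5^2 = (5^1)^2 = 5^2 = 25
5^4 = (5^2)^2 = 25^2 = 625
5^5 = 5 * 5^4 = 5 * 625 = 3125
5^10 = (5^5)^2 = 3125^2 = 9765625
5^20 = (5^10)^2 = 9765625^2 = 95367431640625
5^21 = 5 * 5^20 = 5 * 95367431640625 = 476837158203125
5^42 = (5^21)^2 = 476837158203125^2 = 227373675443232059478759765625

Result: 227373675443232059478759765625
Multiplications needed: 7 (7 lines after 5^1)

5^42 = 227373675443232059478759765625. Using exponentiation by squaring, this requires 7 multiplications. The key idea: if the exponent is even, square the half-power; if odd, multiply by the base once.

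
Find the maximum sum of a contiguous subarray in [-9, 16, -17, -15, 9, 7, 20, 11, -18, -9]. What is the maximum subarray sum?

Using Kadane's algorithm on [-9, 16, -17, -15, 9, 7, 20, 11, -18, -9]:

Scanning through the array:
Position 1 (value 16): max_ending_here = 16, max_so_far = 16
Position 2 (value -17): max_ending_here = -1, max_so_far = 16
Position 3 (value -15): max_ending_here = -15, max_so_far = 16
Position 4 (value 9): max_ending_here = 9, max_so_far = 16
Position 5 (value 7): max_ending_here = 16, max_so_far = 16
Position 6 (value 20): max_ending_here = 36, max_so_far = 36
Position 7 (value 11): max_ending_here = 47, max_so_far = 47
Position 8 (value -18): max_ending_here = 29, max_so_far = 47
Position 9 (value -9): max_ending_here = 20, max_so_far = 47

Maximum subarray: [9, 7, 20, 11]
Maximum sum: 47

The maximum subarray is [9, 7, 20, 11] with sum 47. This subarray runs from index 4 to index 7.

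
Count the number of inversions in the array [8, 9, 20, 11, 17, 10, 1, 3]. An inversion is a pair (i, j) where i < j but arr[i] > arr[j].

Finding inversions in [8, 9, 20, 11, 17, 10, 1, 3]:

(0, 6): arr[0]=8 > arr[6]=1
(0, 7): arr[0]=8 > arr[7]=3
(1, 6): arr[1]=9 > arr[6]=1
(1, 7): arr[1]=9 > arr[7]=3
(2, 3): arr[2]=20 > arr[3]=11
(2, 4): arr[2]=20 > arr[4]=17
(2, 5): arr[2]=20 > arr[5]=10
(2, 6): arr[2]=20 > arr[6]=1
(2, 7): arr[2]=20 > arr[7]=3
(3, 5): arr[3]=11 > arr[5]=10
(3, 6): arr[3]=11 > arr[6]=1
(3, 7): arr[3]=11 > arr[7]=3
(4, 5): arr[4]=17 > arr[5]=10
(4, 6): arr[4]=17 > arr[6]=1
(4, 7): arr[4]=17 > arr[7]=3
(5, 6): arr[5]=10 > arr[6]=1
(5, 7): arr[5]=10 > arr[7]=3

Total inversions: 17

The array has 17 inversion(s): (0,6), (0,7), (1,6), (1,7), (2,3), (2,4), (2,5), (2,6), (2,7), (3,5), (3,6), (3,7), (4,5), (4,6), (4,7), (5,6), (5,7). Each pair (i,j) satisfies i < j and arr[i] > arr[j].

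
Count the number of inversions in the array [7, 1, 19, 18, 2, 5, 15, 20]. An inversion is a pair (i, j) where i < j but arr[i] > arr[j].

Finding inversions in [7, 1, 19, 18, 2, 5, 15, 20]:

(0, 1): arr[0]=7 > arr[1]=1
(0, 4): arr[0]=7 > arr[4]=2
(0, 5): arr[0]=7 > arr[5]=5
(2, 3): arr[2]=19 > arr[3]=18
(2, 4): arr[2]=19 > arr[4]=2
(2, 5): arr[2]=19 > arr[5]=5
(2, 6): arr[2]=19 > arr[6]=15
(3, 4): arr[3]=18 > arr[4]=2
(3, 5): arr[3]=18 > arr[5]=5
(3, 6): arr[3]=18 > arr[6]=15

Total inversions: 10

The array has 10 inversion(s): (0,1), (0,4), (0,5), (2,3), (2,4), (2,5), (2,6), (3,4), (3,5), (3,6). Each pair (i,j) satisfies i < j and arr[i] > arr[j].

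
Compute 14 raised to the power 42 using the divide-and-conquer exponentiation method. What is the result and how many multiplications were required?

Computing 14^42 by squaring (build up from 14^1; each line after the first costs one multiplication):

14^1 = 14
14^2 = (14^1)^2 = 14^2 = 196
14^4 = (14^2)^2 = 196^2 = 38416
14^5 = 14 * 14^4 = 14 * 38416 = 537824
14^10 = (14^5)^2 = 537824^2 = 289254654976
14^20 = (14^10)^2 = 289254654976^2 = 83668255425284801560576
14^21 = 14 * 14^20 = 14 * 83668255425284801560576 = 1171355575953987221848064
14^42 = (14^21)^2 = 1171355575953987221848064^2 = 1372073885318497127491074758162987278899500548096

Result: 1372073885318497127491074758162987278899500548096
Multiplications needed: 7 (7 lines after 14^1)

14^42 = 1372073885318497127491074758162987278899500548096. Using exponentiation by squaring, this requires 7 multiplications. The key idea: if the exponent is even, square the half-power; if odd, multiply by the base once.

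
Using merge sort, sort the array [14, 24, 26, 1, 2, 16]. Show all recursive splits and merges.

Merge sort trace:

Split: [14, 24, 26, 1, 2, 16] -> [14, 24, 26] and [1, 2, 16]
  Split: [14, 24, 26] -> [14] and [24, 26]
    Split: [24, 26] -> [24] and [26]
    Merge: [24] + [26] -> [24, 26]
  Merge: [14] + [24, 26] -> [14, 24, 26]
  Split: [1, 2, 16] -> [1] and [2, 16]
    Split: [2, 16] -> [2] and [16]
    Merge: [2] + [16] -> [2, 16]
  Merge: [1] + [2, 16] -> [1, 2, 16]
Merge: [14, 24, 26] + [1, 2, 16] -> [1, 2, 14, 16, 24, 26]

Final sorted array: [1, 2, 14, 16, 24, 26]

The merge sort proceeds by recursively splitting the array and merging sorted halves.
After all merges, the sorted array is [1, 2, 14, 16, 24, 26].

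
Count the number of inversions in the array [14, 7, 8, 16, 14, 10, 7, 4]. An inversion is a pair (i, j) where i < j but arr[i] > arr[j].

Finding inversions in [14, 7, 8, 16, 14, 10, 7, 4]:

(0, 1): arr[0]=14 > arr[1]=7
(0, 2): arr[0]=14 > arr[2]=8
(0, 5): arr[0]=14 > arr[5]=10
(0, 6): arr[0]=14 > arr[6]=7
(0, 7): arr[0]=14 > arr[7]=4
(1, 7): arr[1]=7 > arr[7]=4
(2, 6): arr[2]=8 > arr[6]=7
(2, 7): arr[2]=8 > arr[7]=4
(3, 4): arr[3]=16 > arr[4]=14
(3, 5): arr[3]=16 > arr[5]=10
(3, 6): arr[3]=16 > arr[6]=7
(3, 7): arr[3]=16 > arr[7]=4
(4, 5): arr[4]=14 > arr[5]=10
(4, 6): arr[4]=14 > arr[6]=7
(4, 7): arr[4]=14 > arr[7]=4
(5, 6): arr[5]=10 > arr[6]=7
(5, 7): arr[5]=10 > arr[7]=4
(6, 7): arr[6]=7 > arr[7]=4

Total inversions: 18

The array has 18 inversion(s): (0,1), (0,2), (0,5), (0,6), (0,7), (1,7), (2,6), (2,7), (3,4), (3,5), (3,6), (3,7), (4,5), (4,6), (4,7), (5,6), (5,7), (6,7). Each pair (i,j) satisfies i < j and arr[i] > arr[j].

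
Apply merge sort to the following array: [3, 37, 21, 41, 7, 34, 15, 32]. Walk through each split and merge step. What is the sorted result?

Merge sort trace:

Split: [3, 37, 21, 41, 7, 34, 15, 32] -> [3, 37, 21, 41] and [7, 34, 15, 32]
  Split: [3, 37, 21, 41] -> [3, 37] and [21, 41]
    Split: [3, 37] -> [3] and [37]
    Merge: [3] + [37] -> [3, 37]
    Split: [21, 41] -> [21] and [41]
    Merge: [21] + [41] -> [21, 41]
  Merge: [3, 37] + [21, 41] -> [3, 21, 37, 41]
  Split: [7, 34, 15, 32] -> [7, 34] and [15, 32]
    Split: [7, 34] -> [7] and [34]
    Merge: [7] + [34] -> [7, 34]
    Split: [15, 32] -> [15] and [32]
    Merge: [15] + [32] -> [15, 32]
  Merge: [7, 34] + [15, 32] -> [7, 15, 32, 34]
Merge: [3, 21, 37, 41] + [7, 15, 32, 34] -> [3, 7, 15, 21, 32, 34, 37, 41]

Final sorted array: [3, 7, 15, 21, 32, 34, 37, 41]

The merge sort proceeds by recursively splitting the array and merging sorted halves.
After all merges, the sorted array is [3, 7, 15, 21, 32, 34, 37, 41].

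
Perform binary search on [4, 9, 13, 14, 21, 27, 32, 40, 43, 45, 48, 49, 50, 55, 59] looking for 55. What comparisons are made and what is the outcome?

Binary search for 55 in [4, 9, 13, 14, 21, 27, 32, 40, 43, 45, 48, 49, 50, 55, 59]:

lo=0, hi=14, mid=7, arr[mid]=40 -> 40 < 55, search right half
lo=8, hi=14, mid=11, arr[mid]=49 -> 49 < 55, search right half
lo=12, hi=14, mid=13, arr[mid]=55 -> Found target at index 13!

Binary search finds 55 at index 13 after 3 comparisons. The search repeatedly halves the search space by comparing with the middle element.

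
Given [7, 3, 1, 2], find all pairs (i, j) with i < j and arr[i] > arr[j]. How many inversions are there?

Finding inversions in [7, 3, 1, 2]:

(0, 1): arr[0]=7 > arr[1]=3
(0, 2): arr[0]=7 > arr[2]=1
(0, 3): arr[0]=7 > arr[3]=2
(1, 2): arr[1]=3 > arr[2]=1
(1, 3): arr[1]=3 > arr[3]=2

Total inversions: 5

The array has 5 inversion(s): (0,1), (0,2), (0,3), (1,2), (1,3). Each pair (i,j) satisfies i < j and arr[i] > arr[j].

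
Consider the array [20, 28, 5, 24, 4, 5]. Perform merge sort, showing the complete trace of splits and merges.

Merge sort trace:

Split: [20, 28, 5, 24, 4, 5] -> [20, 28, 5] and [24, 4, 5]
  Split: [20, 28, 5] -> [20] and [28, 5]
    Split: [28, 5] -> [28] and [5]
    Merge: [28] + [5] -> [5, 28]
  Merge: [20] + [5, 28] -> [5, 20, 28]
  Split: [24, 4, 5] -> [24] and [4, 5]
    Split: [4, 5] -> [4] and [5]
    Merge: [4] + [5] -> [4, 5]
  Merge: [24] + [4, 5] -> [4, 5, 24]
Merge: [5, 20, 28] + [4, 5, 24] -> [4, 5, 5, 20, 24, 28]

Final sorted array: [4, 5, 5, 20, 24, 28]

The merge sort proceeds by recursively splitting the array and merging sorted halves.
After all merges, the sorted array is [4, 5, 5, 20, 24, 28].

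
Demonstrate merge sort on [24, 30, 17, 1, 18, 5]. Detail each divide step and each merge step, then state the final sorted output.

Merge sort trace:

Split: [24, 30, 17, 1, 18, 5] -> [24, 30, 17] and [1, 18, 5]
  Split: [24, 30, 17] -> [24] and [30, 17]
    Split: [30, 17] -> [30] and [17]
    Merge: [30] + [17] -> [17, 30]
  Merge: [24] + [17, 30] -> [17, 24, 30]
  Split: [1, 18, 5] -> [1] and [18, 5]
    Split: [18, 5] -> [18] and [5]
    Merge: [18] + [5] -> [5, 18]
  Merge: [1] + [5, 18] -> [1, 5, 18]
Merge: [17, 24, 30] + [1, 5, 18] -> [1, 5, 17, 18, 24, 30]

Final sorted array: [1, 5, 17, 18, 24, 30]

The merge sort proceeds by recursively splitting the array and merging sorted halves.
After all merges, the sorted array is [1, 5, 17, 18, 24, 30].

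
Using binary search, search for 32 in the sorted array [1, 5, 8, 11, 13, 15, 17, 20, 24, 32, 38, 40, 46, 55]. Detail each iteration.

Binary search for 32 in [1, 5, 8, 11, 13, 15, 17, 20, 24, 32, 38, 40, 46, 55]:

lo=0, hi=13, mid=6, arr[mid]=17 -> 17 < 32, search right half
lo=7, hi=13, mid=10, arr[mid]=38 -> 38 > 32, search left half
lo=7, hi=9, mid=8, arr[mid]=24 -> 24 < 32, search right half
lo=9, hi=9, mid=9, arr[mid]=32 -> Found target at index 9!

Binary search finds 32 at index 9 after 4 comparisons. The search repeatedly halves the search space by comparing with the middle element.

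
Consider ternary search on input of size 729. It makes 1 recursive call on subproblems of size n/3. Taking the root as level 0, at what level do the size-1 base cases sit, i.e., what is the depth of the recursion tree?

For divide and conquer with division factor 3:

Problem sizes at each level:
Level 0: 729
Level 1: 243
Level 2: 81
Level 3: 27
Level 4: 9
Level 5: 3
Level 6: 1

The root is level 0 and the size-1 base case is level 6 (the tree spans levels 0 through 6, i.e. 7 levels counting the root), so the depth is the number of divisions: log_3(729) = 6

The recursion tree depth is log_3(729) = 6. At each level, the problem size is divided by 3, so it takes 6 divisions to reduce to a base case of size 1. The algorithm makes 1 recursive call at each level.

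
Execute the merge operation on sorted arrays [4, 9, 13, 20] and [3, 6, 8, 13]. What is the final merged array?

Merging process:

Compare 4 vs 3: take 3 from right. Merged: [3]
Compare 4 vs 6: take 4 from left. Merged: [3, 4]
Compare 9 vs 6: take 6 from right. Merged: [3, 4, 6]
Compare 9 vs 8: take 8 from right. Merged: [3, 4, 6, 8]
Compare 9 vs 13: take 9 from left. Merged: [3, 4, 6, 8, 9]
Compare 13 vs 13: take 13 from left. Merged: [3, 4, 6, 8, 9, 13]
Compare 20 vs 13: take 13 from right. Merged: [3, 4, 6, 8, 9, 13, 13]
Append remaining from left: [20]. Merged: [3, 4, 6, 8, 9, 13, 13, 20]

Final merged array: [3, 4, 6, 8, 9, 13, 13, 20]
Total comparisons: 7

The merged array is [3, 4, 6, 8, 9, 13, 13, 20], requiring 7 comparisons. The merge step runs in O(n) time where n is the total number of elements.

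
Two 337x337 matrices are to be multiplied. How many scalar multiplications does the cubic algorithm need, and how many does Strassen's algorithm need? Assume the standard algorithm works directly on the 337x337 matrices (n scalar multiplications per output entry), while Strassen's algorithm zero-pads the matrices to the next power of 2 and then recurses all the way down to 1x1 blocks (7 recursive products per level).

Matrix multiplication for 337x337 matrices:

Strassen's algorithm requires power-of-2 dimensions. Pad 337x337 to 512x512 (next power of 2).

Standard algorithm: 337^3 = 38272753 multiplications
Strassen's algorithm: 7^(log2(512)) = 7^9 = 40353607 multiplications
Difference: 38272753 - 40353607 = -2080854 (Strassen uses MORE here due to padding overhead — for small or just-over-power-of-2 n, padding can outweigh the per-level savings)

Standard: 38272753 multiplications (337^3). Strassen: 40353607 multiplications (7^9, after padding to 512x512). Strassen reduces 8 recursive multiplications to 7 at each level.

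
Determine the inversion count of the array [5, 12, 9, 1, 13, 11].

Finding inversions in [5, 12, 9, 1, 13, 11]:

(0, 3): arr[0]=5 > arr[3]=1
(1, 2): arr[1]=12 > arr[2]=9
(1, 3): arr[1]=12 > arr[3]=1
(1, 5): arr[1]=12 > arr[5]=11
(2, 3): arr[2]=9 > arr[3]=1
(4, 5): arr[4]=13 > arr[5]=11

Total inversions: 6

The array has 6 inversion(s): (0,3), (1,2), (1,3), (1,5), (2,3), (4,5). Each pair (i,j) satisfies i < j and arr[i] > arr[j].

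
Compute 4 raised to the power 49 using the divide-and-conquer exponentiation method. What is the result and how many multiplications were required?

Computing 4^49 by squaring (build up from 4^1; each line after the first costs one multiplication):

4^1 = 4
4^2 = (4^1)^2 = 4^2 = 16
4^3 = 4 * 4^2 = 4 * 16 = 64
4^6 = (4^3)^2 = 64^2 = 4096
4^12 = (4^6)^2 = 4096^2 = 16777216
4^24 = (4^12)^2 = 16777216^2 = 281474976710656
4^48 = (4^24)^2 = 281474976710656^2 = 79228162514264337593543950336
4^49 = 4 * 4^48 = 4 * 79228162514264337593543950336 = 316912650057057350374175801344

Result: 316912650057057350374175801344
Multiplications needed: 7 (7 lines after 4^1)

4^49 = 316912650057057350374175801344. Using exponentiation by squaring, this requires 7 multiplications. The key idea: if the exponent is even, square the half-power; if odd, multiply by the base once.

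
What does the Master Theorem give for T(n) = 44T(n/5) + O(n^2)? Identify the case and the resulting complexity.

Master Theorem for T(n) = 44T(n/5) + O(n^2):

a = 44, b = 5, c = 2
log_b(a) = log_5(44) = 2.3512

Case 1: c = 2 < log_5(44) = 2.3512
T(n) = O(n^(log_5 44))

For T(n) = 44T(n/5) + O(n^2): log_5(44) = 2.3512. This is Case 1 of the Master Theorem (c < log_b(a), work dominated by leaves), giving O(n^(log_5 44)).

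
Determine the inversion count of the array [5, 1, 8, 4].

Finding inversions in [5, 1, 8, 4]:

(0, 1): arr[0]=5 > arr[1]=1
(0, 3): arr[0]=5 > arr[3]=4
(2, 3): arr[2]=8 > arr[3]=4

Total inversions: 3

The array has 3 inversion(s): (0,1), (0,3), (2,3). Each pair (i,j) satisfies i < j and arr[i] > arr[j].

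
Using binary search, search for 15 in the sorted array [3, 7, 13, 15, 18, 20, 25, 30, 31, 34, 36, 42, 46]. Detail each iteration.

Binary search for 15 in [3, 7, 13, 15, 18, 20, 25, 30, 31, 34, 36, 42, 46]:

lo=0, hi=12, mid=6, arr[mid]=25 -> 25 > 15, search left half
lo=0, hi=5, mid=2, arr[mid]=13 -> 13 < 15, search right half
lo=3, hi=5, mid=4, arr[mid]=18 -> 18 > 15, search left half
lo=3, hi=3, mid=3, arr[mid]=15 -> Found target at index 3!

Binary search finds 15 at index 3 after 4 comparisons. The search repeatedly halves the search space by comparing with the middle element.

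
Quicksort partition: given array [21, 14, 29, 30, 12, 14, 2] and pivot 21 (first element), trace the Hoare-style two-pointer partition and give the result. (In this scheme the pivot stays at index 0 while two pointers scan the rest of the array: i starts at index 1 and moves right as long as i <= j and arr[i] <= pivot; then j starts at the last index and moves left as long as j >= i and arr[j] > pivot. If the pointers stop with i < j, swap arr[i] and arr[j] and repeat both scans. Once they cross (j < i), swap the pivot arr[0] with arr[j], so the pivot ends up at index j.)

Hoare-style two-pointer partition with pivot = 21:

Initial array: [21, 14, 29, 30, 12, 14, 2]

Pointers start at i = 1, j = 6.
i stops at index 2 (arr[2]=29 > 21), j stops at index 6 (arr[6]=2 <= 21): swap arr[2] and arr[6], array becomes [21, 14, 2, 30, 12, 14, 29]
i stops at index 3 (arr[3]=30 > 21), j stops at index 5 (arr[5]=14 <= 21): swap arr[3] and arr[5], array becomes [21, 14, 2, 14, 12, 30, 29]
i ends at 5, j ends at 4: the pointers have crossed (j < i), so scanning stops.

Swap pivot arr[0] with arr[4] to place pivot at position 4: [12, 14, 2, 14, 21, 30, 29]
Pivot position: 4

After partitioning with pivot 21, the array becomes [12, 14, 2, 14, 21, 30, 29]. The pivot is placed at index 4. All elements to the left of the pivot are <= 21, and all elements to the right are > 21.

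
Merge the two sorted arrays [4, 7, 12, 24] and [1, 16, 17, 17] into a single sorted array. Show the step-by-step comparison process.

Merging process:

Compare 4 vs 1: take 1 from right. Merged: [1]
Compare 4 vs 16: take 4 from left. Merged: [1, 4]
Compare 7 vs 16: take 7 from left. Merged: [1, 4, 7]
Compare 12 vs 16: take 12 from left. Merged: [1, 4, 7, 12]
Compare 24 vs 16: take 16 from right. Merged: [1, 4, 7, 12, 16]
Compare 24 vs 17: take 17 from right. Merged: [1, 4, 7, 12, 16, 17]
Compare 24 vs 17: take 17 from right. Merged: [1, 4, 7, 12, 16, 17, 17]
Append remaining from left: [24]. Merged: [1, 4, 7, 12, 16, 17, 17, 24]

Final merged array: [1, 4, 7, 12, 16, 17, 17, 24]
Total comparisons: 7

The merged array is [1, 4, 7, 12, 16, 17, 17, 24], requiring 7 comparisons. The merge step runs in O(n) time where n is the total number of elements.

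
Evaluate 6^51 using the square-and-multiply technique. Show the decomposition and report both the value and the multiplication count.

Computing 6^51 by squaring (build up from 6^1; each line after the first costs one multiplication):

6^1 = 6
6^2 = (6^1)^2 = 6^2 = 36
6^3 = 6 * 6^2 = 6 * 36 = 216
6^6 = (6^3)^2 = 216^2 = 46656
6^12 = (6^6)^2 = 46656^2 = 2176782336
6^24 = (6^12)^2 = 2176782336^2 = 4738381338321616896
6^25 = 6 * 6^24 = 6 * 4738381338321616896 = 28430288029929701376
6^50 = (6^25)^2 = 28430288029929701376^2 = 808281277464764060643139600456536293376
6^51 = 6 * 6^50 = 6 * 808281277464764060643139600456536293376 = 4849687664788584363858837602739217760256

Result: 4849687664788584363858837602739217760256
Multiplications needed: 8 (8 lines after 6^1)

6^51 = 4849687664788584363858837602739217760256. Using exponentiation by squaring, this requires 8 multiplications. The key idea: if the exponent is even, square the half-power; if odd, multiply by the base once.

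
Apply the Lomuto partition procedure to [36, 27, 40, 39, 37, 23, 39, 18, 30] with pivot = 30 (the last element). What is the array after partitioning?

Lomuto partition with pivot = 30:

Initial array: [36, 27, 40, 39, 37, 23, 39, 18, 30]

arr[0]=36 > 30: no swap
arr[1]=27 <= 30: swap with position 0, array becomes [27, 36, 40, 39, 37, 23, 39, 18, 30]
arr[2]=40 > 30: no swap
arr[3]=39 > 30: no swap
arr[4]=37 > 30: no swap
arr[5]=23 <= 30: swap with position 1, array becomes [27, 23, 40, 39, 37, 36, 39, 18, 30]
arr[6]=39 > 30: no swap
arr[7]=18 <= 30: swap with position 2, array becomes [27, 23, 18, 39, 37, 36, 39, 40, 30]

Place pivot at position 3: [27, 23, 18, 30, 37, 36, 39, 40, 39]
Pivot position: 3

After partitioning with pivot 30, the array becomes [27, 23, 18, 30, 37, 36, 39, 40, 39]. The pivot is placed at index 3. All elements to the left of the pivot are <= 30, and all elements to the right are > 30.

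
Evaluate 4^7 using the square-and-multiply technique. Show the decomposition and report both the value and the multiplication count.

Computing 4^7 by squaring (build up from 4^1; each line after the first costs one multiplication):

4^1 = 4
4^2 = (4^1)^2 = 4^2 = 16
4^3 = 4 * 4^2 = 4 * 16 = 64
4^6 = (4^3)^2 = 64^2 = 4096
4^7 = 4 * 4^6 = 4 * 4096 = 16384

Result: 16384
Multiplications needed: 4 (4 lines after 4^1)

4^7 = 16384. Using exponentiation by squaring, this requires 4 multiplications. The key idea: if the exponent is even, square the half-power; if odd, multiply by the base once.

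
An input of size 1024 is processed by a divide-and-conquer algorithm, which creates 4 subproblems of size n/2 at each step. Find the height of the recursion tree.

For divide and conquer with division factor 2:

Problem sizes at each level:
Level 0: 1024
Level 1: 512
Level 2: 256
Level 3: 128
Level 4: 64
Level 5: 32
Level 6: 16
Level 7: 8
Level 8: 4
Level 9: 2
Level 10: 1

The root is level 0 and the size-1 base case is level 10 (the tree spans levels 0 through 10, i.e. 11 levels counting the root), so the depth is the number of divisions: log_2(1024) = 10

The recursion tree depth is log_2(1024) = 10. At each level, the problem size is divided by 2, so it takes 10 divisions to reduce to a base case of size 1. The algorithm makes 4 recursive calls at each level.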